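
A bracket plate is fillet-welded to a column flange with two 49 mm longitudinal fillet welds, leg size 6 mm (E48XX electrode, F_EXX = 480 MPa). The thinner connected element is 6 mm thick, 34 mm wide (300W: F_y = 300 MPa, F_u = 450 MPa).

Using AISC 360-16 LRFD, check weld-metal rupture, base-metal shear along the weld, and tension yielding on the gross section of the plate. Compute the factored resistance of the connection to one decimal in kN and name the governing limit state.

Weld metal: throat = 0.707×6 = 4.242 mm, L = 2×49 = 98 mm. φR_n = 0.75 × 0.6 × 480 × 4.242 × 98 = 89.8 kN.
Base metal shear (6 mm plate): yield φR_n = 1.0×0.6×300×6×98 = 105.8 kN; rupture φR_n = 0.75×0.6×450×6×98 = 119.1 kN; take 105.8 kN (yield).
Tension yield (gross): A_g = 34×6 = 204 mm². φR_n = 0.90 × 300 × 204 = 55.1 kN.
Governing: min(89.8, 105.8, 55.1) = 55.1 kN → gross-section yield.

55.1 kN (gross-section yield governs)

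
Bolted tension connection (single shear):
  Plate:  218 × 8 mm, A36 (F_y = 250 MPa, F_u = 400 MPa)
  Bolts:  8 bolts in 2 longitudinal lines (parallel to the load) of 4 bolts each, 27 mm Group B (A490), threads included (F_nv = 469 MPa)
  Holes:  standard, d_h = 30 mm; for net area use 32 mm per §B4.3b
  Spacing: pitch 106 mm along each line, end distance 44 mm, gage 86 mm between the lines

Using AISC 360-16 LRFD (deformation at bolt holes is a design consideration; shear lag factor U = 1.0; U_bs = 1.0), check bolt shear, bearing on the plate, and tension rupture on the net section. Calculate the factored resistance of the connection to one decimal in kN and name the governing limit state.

Bolt shear: A_b = π(27)²/4 = 572.56 mm². φR_n = 0.75 × 469 × 572.56 × 8 × 1 = 1611.2 kN.
Bearing (8 mm plate, F_u = 400 MPa): end bolts L_c = 44 − 30/2 = 29, R_n = min(1.2×29×8×400, 2.4×27×8×400) = 111.36 kN/bolt; interior L_c = 106 − 30 = 76, R_n = 207.36 kN/bolt. φR_n = 0.75 × (2×111.36 + 6×207.36) = 1100.2 kN.
Tension rupture (net): A_n = (218 − 2×32)×8 = 1232 mm² (U = 1.0, A_e = A_n). φR_n = 0.75 × 400 × 1232 = 369.6 kN.
Governing: min(1611.2, 1100.2, 369.6) = 369.6 kN → net-section rupture.

369.6 kN (net-section rupture governs)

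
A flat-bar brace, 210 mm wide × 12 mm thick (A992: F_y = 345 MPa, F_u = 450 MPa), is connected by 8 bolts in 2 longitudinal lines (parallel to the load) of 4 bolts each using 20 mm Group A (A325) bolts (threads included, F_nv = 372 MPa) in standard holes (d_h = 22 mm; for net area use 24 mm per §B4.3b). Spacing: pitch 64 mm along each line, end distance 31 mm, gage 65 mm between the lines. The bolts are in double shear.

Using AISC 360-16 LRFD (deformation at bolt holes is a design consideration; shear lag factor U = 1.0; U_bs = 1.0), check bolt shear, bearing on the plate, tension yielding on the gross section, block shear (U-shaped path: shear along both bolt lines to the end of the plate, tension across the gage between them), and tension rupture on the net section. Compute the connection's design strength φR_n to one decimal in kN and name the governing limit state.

Bolt shear: A_b = π(20)²/4 = 314.16 mm². φR_n = 0.75 × 372 × 314.16 × 8 × 2 = 1402.4 kN.
Bearing (12 mm plate, F_u = 450 MPa): end bolts L_c = 31 − 22/2 = 20, R_n = min(1.2×20×12×450, 2.4×20×12×450) = 129.6 kN/bolt; interior L_c = 64 − 22 = 42, R_n = 259.2 kN/bolt. φR_n = 0.75 × (2×129.6 + 6×259.2) = 1360.8 kN.
Tension yield (gross): A_g = 210×12 = 2520 mm². φR_n = 0.90 × 345 × 2520 = 782.5 kN.
Block shear: shear path 2×[31+3×64] = 2×223 mm, A_gv = 5352, A_nv = 2×(223 − 3.5×24)×12 = 3336 mm²; tension across gage: (65 − 1×24)×12 = 492 mm². R_n = min(0.6×450×3336, 0.6×345×5352) + 1.0×450×492 = min(900.72, 1107.9) + 221.4 = 1122.1 kN. φR_n = 0.75 × 1122.1 = 841.6 kN.
Tension rupture (net): A_n = (210 − 2×24)×12 = 1944 mm² (U = 1.0, A_e = A_n). φR_n = 0.75 × 450 × 1944 = 656.1 kN.
Governing: min(1402.4, 1360.8, 782.5, 841.6, 656.1) = 656.1 kN → net-section rupture.

656.1 kN (net-section rupture governs)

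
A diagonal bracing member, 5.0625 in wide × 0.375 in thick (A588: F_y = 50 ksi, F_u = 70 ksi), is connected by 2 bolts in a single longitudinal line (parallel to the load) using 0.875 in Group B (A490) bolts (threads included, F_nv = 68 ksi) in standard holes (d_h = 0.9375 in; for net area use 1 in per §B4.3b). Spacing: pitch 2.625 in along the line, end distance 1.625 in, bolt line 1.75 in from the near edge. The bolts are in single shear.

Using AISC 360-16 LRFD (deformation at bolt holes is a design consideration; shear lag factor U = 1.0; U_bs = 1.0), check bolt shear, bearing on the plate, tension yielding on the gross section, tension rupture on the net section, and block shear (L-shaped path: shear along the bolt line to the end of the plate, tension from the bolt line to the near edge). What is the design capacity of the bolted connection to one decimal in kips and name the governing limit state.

Bolt shear: A_b = π(0.875)²/4 = 0.60132 in². φR_n = 0.75 × 68 × 0.60132 × 2 × 1 = 61.3 kips.
Bearing (0.375 in plate, F_u = 70 ksi): end bolts L_c = 1.625 − 0.9375/2 = 1.15625, R_n = min(1.2×1.15625×0.375×70, 2.4×0.875×0.375×70) = 36.422 kips/bolt; interior L_c = 2.625 − 0.9375 = 1.6875, R_n = 53.156 kips/bolt. φR_n = 0.75 × (1×36.422 + 1×53.156) = 67.2 kips.
Tension yield (gross): A_g = 5.0625×0.375 = 1.8984 in². φR_n = 0.90 × 50 × 1.8984 = 85.4 kips.
Tension rupture (net): A_n = (5.0625 − 1×1)×0.375 = 1.5234 in² (U = 1.0, A_e = A_n). φR_n = 0.75 × 70 × 1.5234 = 80.0 kips.
Block shear: shear path 1×[1.625+1×2.625] = 1×4.25 in, A_gv = 1.5938, A_nv = 1×(4.25 − 1.5×1)×0.375 = 1.0313 in²; tension to near edge: (1.75 − 0.5×1)×0.375 = 0.46875 in². R_n = min(0.6×70×1.0313, 0.6×50×1.5938) + 1.0×70×0.46875 = min(43.315, 47.814) + 32.813 = 76.128 kips. φR_n = 0.75 × 76.128 = 57.1 kips.
Governing: min(61.3, 67.2, 85.4, 80.0, 57.1) = 57.1 kips → block shear.

57.1 kips (block shear governs)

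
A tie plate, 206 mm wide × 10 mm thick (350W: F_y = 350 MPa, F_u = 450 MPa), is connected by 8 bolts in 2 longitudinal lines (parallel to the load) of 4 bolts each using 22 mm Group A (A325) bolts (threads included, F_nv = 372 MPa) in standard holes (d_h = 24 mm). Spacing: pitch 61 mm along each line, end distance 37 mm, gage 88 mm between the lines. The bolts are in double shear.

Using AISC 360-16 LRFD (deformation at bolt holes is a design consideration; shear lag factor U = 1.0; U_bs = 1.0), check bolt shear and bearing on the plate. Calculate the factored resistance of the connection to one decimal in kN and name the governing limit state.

1101.6 kN (bearing governs)

Bolt shear: A_b = π(22)²/4 = 380.13 mm². φR_n = 0.75 × 372 × 380.13 × 8 × 2 = 1696.9 kN.
Bearing (10 mm plate, F_u = 450 MPa): end bolts L_c = 37 − 24/2 = 25, R_n = min(1.2×25×10×450, 2.4×22×10×450) = 135 kN/bolt; interior L_c = 61 − 24 = 37, R_n = 199.8 kN/bolt. φR_n = 0.75 × (2×135 + 6×199.8) = 1101.6 kN.
Governing: min(1696.9, 1101.6) = 1101.6 kN → bearing.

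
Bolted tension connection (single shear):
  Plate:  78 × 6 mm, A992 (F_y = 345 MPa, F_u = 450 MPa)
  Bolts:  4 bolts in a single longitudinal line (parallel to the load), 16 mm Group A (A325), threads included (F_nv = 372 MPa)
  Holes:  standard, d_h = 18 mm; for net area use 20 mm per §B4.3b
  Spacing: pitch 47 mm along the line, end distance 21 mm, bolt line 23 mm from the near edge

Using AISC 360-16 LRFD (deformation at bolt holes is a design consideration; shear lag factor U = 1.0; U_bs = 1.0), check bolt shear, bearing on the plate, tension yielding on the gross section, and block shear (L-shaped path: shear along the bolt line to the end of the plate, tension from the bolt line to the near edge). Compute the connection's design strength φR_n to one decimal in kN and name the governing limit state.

138.1 kN (block shear governs)

Bolt shear: A_b = π(16)²/4 = 201.06 mm². φR_n = 0.75 × 372 × 201.06 × 4 × 1 = 224.4 kN.
Bearing (6 mm plate, F_u = 450 MPa): end bolts L_c = 21 − 18/2 = 12, R_n = min(1.2×12×6×450, 2.4×16×6×450) = 38.88 kN/bolt; interior L_c = 47 − 18 = 29, R_n = 93.96 kN/bolt. φR_n = 0.75 × (1×38.88 + 3×93.96) = 240.6 kN.
Tension yield (gross): A_g = 78×6 = 468 mm². φR_n = 0.90 × 345 × 468 = 145.3 kN.
Block shear: shear path 1×[21+3×47] = 1×162 mm, A_gv = 972, A_nv = 1×(162 − 3.5×20)×6 = 552 mm²; tension to near edge: (23 − 0.5×20)×6 = 78 mm². R_n = min(0.6×450×552, 0.6×345×972) + 1.0×450×78 = min(149.04, 201.2) + 35.1 = 184.14 kN. φR_n = 0.75 × 184.14 = 138.1 kN.
Governing: min(224.4, 240.6, 145.3, 138.1) = 138.1 kN → block shear.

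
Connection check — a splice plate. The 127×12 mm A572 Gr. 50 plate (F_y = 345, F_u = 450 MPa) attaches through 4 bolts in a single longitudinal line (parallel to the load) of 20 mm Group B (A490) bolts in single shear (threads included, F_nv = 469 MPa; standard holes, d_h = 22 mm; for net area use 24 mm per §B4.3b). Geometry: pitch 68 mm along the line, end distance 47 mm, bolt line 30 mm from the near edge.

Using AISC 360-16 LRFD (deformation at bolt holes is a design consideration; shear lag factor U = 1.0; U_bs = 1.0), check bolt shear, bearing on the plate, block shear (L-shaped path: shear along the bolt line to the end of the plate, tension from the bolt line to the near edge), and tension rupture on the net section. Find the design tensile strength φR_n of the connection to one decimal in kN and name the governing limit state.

Bolt shear: A_b = π(20)²/4 = 314.16 mm². φR_n = 0.75 × 469 × 314.16 × 4 × 1 = 442.0 kN.
Bearing (12 mm plate, F_u = 450 MPa): end bolts L_c = 47 − 22/2 = 36, R_n = min(1.2×36×12×450, 2.4×20×12×450) = 233.28 kN/bolt; interior L_c = 68 − 22 = 46, R_n = 259.2 kN/bolt. φR_n = 0.75 × (1×233.28 + 3×259.2) = 758.2 kN.
Block shear: shear path 1×[47+3×68] = 1×251 mm, A_gv = 3012, A_nv = 1×(251 − 3.5×24)×12 = 2004 mm²; tension to near edge: (30 − 0.5×24)×12 = 216 mm². R_n = min(0.6×450×2004, 0.6×345×3012) + 1.0×450×216 = min(541.08, 623.48) + 97.2 = 638.28 kN. φR_n = 0.75 × 638.28 = 478.7 kN.
Tension rupture (net): A_n = (127 − 1×24)×12 = 1236 mm² (U = 1.0, A_e = A_n). φR_n = 0.75 × 450 × 1236 = 417.2 kN.
Governing: min(442.0, 758.2, 478.7, 417.2) = 417.2 kN → net-section rupture.

417.2 kN (net-section rupture governs)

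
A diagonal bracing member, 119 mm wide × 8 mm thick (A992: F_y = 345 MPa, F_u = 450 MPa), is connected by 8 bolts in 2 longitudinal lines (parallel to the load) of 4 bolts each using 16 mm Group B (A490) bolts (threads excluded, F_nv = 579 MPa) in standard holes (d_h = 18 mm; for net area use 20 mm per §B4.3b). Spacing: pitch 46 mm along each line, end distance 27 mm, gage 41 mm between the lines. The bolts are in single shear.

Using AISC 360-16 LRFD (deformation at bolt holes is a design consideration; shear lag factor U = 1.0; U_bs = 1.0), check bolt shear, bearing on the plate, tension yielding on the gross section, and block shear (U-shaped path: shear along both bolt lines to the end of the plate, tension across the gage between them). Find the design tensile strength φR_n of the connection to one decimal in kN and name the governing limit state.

Bolt shear: A_b = π(16)²/4 = 201.06 mm². φR_n = 0.75 × 579 × 201.06 × 8 × 1 = 698.5 kN.
Bearing (8 mm plate, F_u = 450 MPa): end bolts L_c = 27 − 18/2 = 18, R_n = min(1.2×18×8×450, 2.4×16×8×450) = 77.76 kN/bolt; interior L_c = 46 − 18 = 28, R_n = 120.96 kN/bolt. φR_n = 0.75 × (2×77.76 + 6×120.96) = 661.0 kN.
Tension yield (gross): A_g = 119×8 = 952 mm². φR_n = 0.90 × 345 × 952 = 295.6 kN.
Block shear: shear path 2×[27+3×46] = 2×165 mm, A_gv = 2640, A_nv = 2×(165 − 3.5×20)×8 = 1520 mm²; tension across gage: (41 − 1×20)×8 = 168 mm². R_n = min(0.6×450×1520, 0.6×345×2640) + 1.0×450×168 = min(410.4, 546.48) + 75.6 = 486 kN. φR_n = 0.75 × 486 = 364.5 kN.
Governing: min(698.5, 661.0, 295.6, 364.5) = 295.6 kN → gross-section yield.

295.6 kN (gross-section yield governs)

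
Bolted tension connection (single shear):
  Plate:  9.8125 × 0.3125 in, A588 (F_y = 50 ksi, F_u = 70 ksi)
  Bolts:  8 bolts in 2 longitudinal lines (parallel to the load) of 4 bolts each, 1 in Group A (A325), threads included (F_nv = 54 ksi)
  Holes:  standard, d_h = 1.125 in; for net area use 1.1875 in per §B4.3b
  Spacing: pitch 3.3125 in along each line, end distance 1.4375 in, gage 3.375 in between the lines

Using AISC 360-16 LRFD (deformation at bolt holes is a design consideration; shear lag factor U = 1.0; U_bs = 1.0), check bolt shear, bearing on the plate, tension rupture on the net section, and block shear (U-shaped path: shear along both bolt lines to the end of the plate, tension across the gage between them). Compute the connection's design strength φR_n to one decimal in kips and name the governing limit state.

122.0 kips (net-section rupture governs)

Bolt shear: A_b = π(1)²/4 = 0.7854 in². φR_n = 0.75 × 54 × 0.7854 × 8 × 1 = 254.5 kips.
Bearing (0.3125 in plate, F_u = 70 ksi): end bolts L_c = 1.4375 − 1.125/2 = 0.875, R_n = min(1.2×0.875×0.3125×70, 2.4×1×0.3125×70) = 22.969 kips/bolt; interior L_c = 3.3125 − 1.125 = 2.1875, R_n = 52.5 kips/bolt. φR_n = 0.75 × (2×22.969 + 6×52.5) = 270.7 kips.
Tension rupture (net): A_n = (9.8125 − 2×1.1875)×0.3125 = 2.3242 in² (U = 1.0, A_e = A_n). φR_n = 0.75 × 70 × 2.3242 = 122.0 kips.
Block shear: shear path 2×[1.4375+3×3.3125] = 2×11.375 in, A_gv = 7.1094, A_nv = 2×(11.375 − 3.5×1.1875)×0.3125 = 4.5117 in²; tension across gage: (3.375 − 1×1.1875)×0.3125 = 0.68359 in². R_n = min(0.6×70×4.5117, 0.6×50×7.1094) + 1.0×70×0.68359 = min(189.49, 213.28) + 47.851 = 237.34 kips. φR_n = 0.75 × 237.34 = 178.0 kips.
Governing: min(254.5, 270.7, 122.0, 178.0) = 122.0 kips → net-section rupture.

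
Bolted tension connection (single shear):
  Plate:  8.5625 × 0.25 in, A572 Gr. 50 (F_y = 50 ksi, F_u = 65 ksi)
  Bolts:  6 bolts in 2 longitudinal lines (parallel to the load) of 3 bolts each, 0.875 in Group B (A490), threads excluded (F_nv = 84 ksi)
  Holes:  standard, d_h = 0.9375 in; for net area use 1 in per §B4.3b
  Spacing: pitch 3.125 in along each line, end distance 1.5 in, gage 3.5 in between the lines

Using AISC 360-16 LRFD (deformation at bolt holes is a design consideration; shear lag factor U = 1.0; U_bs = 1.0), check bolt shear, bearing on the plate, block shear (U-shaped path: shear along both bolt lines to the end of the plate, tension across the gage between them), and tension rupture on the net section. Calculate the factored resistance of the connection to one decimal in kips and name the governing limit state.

Bolt shear: A_b = π(0.875)²/4 = 0.60132 in². φR_n = 0.75 × 84 × 0.60132 × 6 × 1 = 227.3 kips.
Bearing (0.25 in plate, F_u = 65 ksi): end bolts L_c = 1.5 − 0.9375/2 = 1.03125, R_n = min(1.2×1.03125×0.25×65, 2.4×0.875×0.25×65) = 20.109 kips/bolt; interior L_c = 3.125 − 0.9375 = 2.1875, R_n = 34.125 kips/bolt. φR_n = 0.75 × (2×20.109 + 4×34.125) = 132.5 kips.
Block shear: shear path 2×[1.5+2×3.125] = 2×7.75 in, A_gv = 3.875, A_nv = 2×(7.75 − 2.5×1)×0.25 = 2.625 in²; tension across gage: (3.5 − 1×1)×0.25 = 0.625 in². R_n = min(0.6×65×2.625, 0.6×50×3.875) + 1.0×65×0.625 = min(102.38, 116.25) + 40.625 = 143.01 kips. φR_n = 0.75 × 143.01 = 107.3 kips.
Tension rupture (net): A_n = (8.5625 − 2×1)×0.25 = 1.6406 in² (U = 1.0, A_e = A_n). φR_n = 0.75 × 65 × 1.6406 = 80.0 kips.
Governing: min(227.3, 132.5, 107.3, 80.0) = 80.0 kips → net-section rupture.

80.0 kips (net-section rupture governs)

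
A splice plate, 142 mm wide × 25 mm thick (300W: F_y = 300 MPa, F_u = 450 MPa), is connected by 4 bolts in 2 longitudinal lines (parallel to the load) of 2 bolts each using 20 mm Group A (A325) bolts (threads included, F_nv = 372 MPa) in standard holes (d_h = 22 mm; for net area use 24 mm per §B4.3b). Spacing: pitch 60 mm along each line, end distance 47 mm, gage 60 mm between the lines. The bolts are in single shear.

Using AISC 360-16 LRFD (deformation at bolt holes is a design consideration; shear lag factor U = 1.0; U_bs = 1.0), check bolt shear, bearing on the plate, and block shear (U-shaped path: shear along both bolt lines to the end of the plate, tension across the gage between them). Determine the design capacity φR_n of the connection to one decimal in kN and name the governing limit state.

Bolt shear: A_b = π(20)²/4 = 314.16 mm². φR_n = 0.75 × 372 × 314.16 × 4 × 1 = 350.6 kN.
Bearing (25 mm plate, F_u = 450 MPa): end bolts L_c = 47 − 22/2 = 36, R_n = min(1.2×36×25×450, 2.4×20×25×450) = 486 kN/bolt; interior L_c = 60 − 22 = 38, R_n = 513 kN/bolt. φR_n = 0.75 × (2×486 + 2×513) = 1498.5 kN.
Block shear: shear path 2×[47+1×60] = 2×107 mm, A_gv = 5350, A_nv = 2×(107 − 1.5×24)×25 = 3550 mm²; tension across gage: (60 − 1×24)×25 = 900 mm². R_n = min(0.6×450×3550, 0.6×300×5350) + 1.0×450×900 = min(958.5, 963) + 405 = 1363.5 kN. φR_n = 0.75 × 1363.5 = 1022.6 kN.
Governing: min(350.6, 1498.5, 1022.6) = 350.6 kN → bolt shear.

350.6 kN (bolt shear governs)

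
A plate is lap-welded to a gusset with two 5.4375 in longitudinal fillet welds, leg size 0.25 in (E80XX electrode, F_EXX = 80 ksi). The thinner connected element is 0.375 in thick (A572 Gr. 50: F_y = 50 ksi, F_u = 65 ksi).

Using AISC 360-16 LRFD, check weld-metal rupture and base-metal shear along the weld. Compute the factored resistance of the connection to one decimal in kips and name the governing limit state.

Weld metal: throat = 0.707×0.25 = 0.17675 in, L = 2×5.4375 = 10.875 in. φR_n = 0.75 × 0.6 × 80 × 0.17675 × 10.875 = 69.2 kips.
Base metal shear (0.375 in plate): yield φR_n = 1.0×0.6×50×0.375×10.875 = 122.3 kips; rupture φR_n = 0.75×0.6×65×0.375×10.875 = 119.3 kips; take 119.3 kips (rupture).
Governing: min(69.2, 119.3) = 69.2 kips → weld metal.

69.2 kips (weld metal governs)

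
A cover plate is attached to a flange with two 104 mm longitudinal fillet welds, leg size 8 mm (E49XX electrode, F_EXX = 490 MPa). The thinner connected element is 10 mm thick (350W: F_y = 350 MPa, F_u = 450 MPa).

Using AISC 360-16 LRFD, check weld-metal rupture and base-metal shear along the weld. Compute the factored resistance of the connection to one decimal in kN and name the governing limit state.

Weld metal: throat = 0.707×8 = 5.656 mm, L = 2×104 = 208 mm. φR_n = 0.75 × 0.6 × 490 × 5.656 × 208 = 259.4 kN.
Base metal shear (10 mm plate): yield φR_n = 1.0×0.6×350×10×208 = 436.8 kN; rupture φR_n = 0.75×0.6×450×10×208 = 421.2 kN; take 421.2 kN (rupture).
Governing: min(259.4, 421.2) = 259.4 kN → weld metal.

259.4 kN (weld metal governs)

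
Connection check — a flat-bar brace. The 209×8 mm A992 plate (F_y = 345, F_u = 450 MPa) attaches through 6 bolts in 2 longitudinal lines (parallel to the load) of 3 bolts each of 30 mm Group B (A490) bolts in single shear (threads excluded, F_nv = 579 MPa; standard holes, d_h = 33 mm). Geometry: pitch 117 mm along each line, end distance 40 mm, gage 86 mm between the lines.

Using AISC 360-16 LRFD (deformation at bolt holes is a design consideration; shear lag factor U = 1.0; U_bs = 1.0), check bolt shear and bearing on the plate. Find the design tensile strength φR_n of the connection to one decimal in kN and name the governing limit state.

Bolt shear: A_b = π(30)²/4 = 706.86 mm². φR_n = 0.75 × 579 × 706.86 × 6 × 1 = 1841.7 kN.
Bearing (8 mm plate, F_u = 450 MPa): end bolts L_c = 40 − 33/2 = 23.5, R_n = min(1.2×23.5×8×450, 2.4×30×8×450) = 101.52 kN/bolt; interior L_c = 117 − 33 = 84, R_n = 259.2 kN/bolt. φR_n = 0.75 × (2×101.52 + 4×259.2) = 929.9 kN.
Governing: min(1841.7, 929.9) = 929.9 kN → bearing.

929.9 kN (bearing governs)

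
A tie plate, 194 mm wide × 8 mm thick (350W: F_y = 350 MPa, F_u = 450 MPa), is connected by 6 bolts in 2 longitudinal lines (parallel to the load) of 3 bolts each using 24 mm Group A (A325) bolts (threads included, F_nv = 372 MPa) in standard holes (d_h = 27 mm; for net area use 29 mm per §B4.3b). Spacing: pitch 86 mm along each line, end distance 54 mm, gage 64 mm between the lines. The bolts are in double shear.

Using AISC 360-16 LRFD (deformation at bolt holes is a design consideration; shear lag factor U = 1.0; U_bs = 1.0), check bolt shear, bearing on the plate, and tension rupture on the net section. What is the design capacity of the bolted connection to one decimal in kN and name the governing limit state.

Bolt shear: A_b = π(24)²/4 = 452.39 mm². φR_n = 0.75 × 372 × 452.39 × 6 × 2 = 1514.6 kN.
Bearing (8 mm plate, F_u = 450 MPa): end bolts L_c = 54 − 27/2 = 40.5, R_n = min(1.2×40.5×8×450, 2.4×24×8×450) = 174.96 kN/bolt; interior L_c = 86 − 27 = 59, R_n = 207.36 kN/bolt. φR_n = 0.75 × (2×174.96 + 4×207.36) = 884.5 kN.
Tension rupture (net): A_n = (194 − 2×29)×8 = 1088 mm² (U = 1.0, A_e = A_n). φR_n = 0.75 × 450 × 1088 = 367.2 kN.
Governing: min(1514.6, 884.5, 367.2) = 367.2 kN → net-section rupture.

367.2 kN (net-section rupture governs)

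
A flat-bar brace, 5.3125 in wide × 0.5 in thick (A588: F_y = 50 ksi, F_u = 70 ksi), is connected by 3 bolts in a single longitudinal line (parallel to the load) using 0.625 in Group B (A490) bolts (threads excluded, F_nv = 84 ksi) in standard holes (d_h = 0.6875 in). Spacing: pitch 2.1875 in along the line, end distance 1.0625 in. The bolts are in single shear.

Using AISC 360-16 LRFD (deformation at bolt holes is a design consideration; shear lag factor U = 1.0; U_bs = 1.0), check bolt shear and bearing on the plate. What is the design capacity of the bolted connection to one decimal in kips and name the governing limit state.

Bolt shear: A_b = π(0.625)²/4 = 0.3068 in². φR_n = 0.75 × 84 × 0.3068 × 3 × 1 = 58.0 kips.
Bearing (0.5 in plate, F_u = 70 ksi): end bolts L_c = 1.0625 − 0.6875/2 = 0.71875, R_n = min(1.2×0.71875×0.5×70, 2.4×0.625×0.5×70) = 30.188 kips/bolt; interior L_c = 2.1875 − 0.6875 = 1.5, R_n = 52.5 kips/bolt. φR_n = 0.75 × (1×30.188 + 2×52.5) = 101.4 kips.
Governing: min(58.0, 101.4) = 58.0 kips → bolt shear.

58.0 kips (bolt shear governs)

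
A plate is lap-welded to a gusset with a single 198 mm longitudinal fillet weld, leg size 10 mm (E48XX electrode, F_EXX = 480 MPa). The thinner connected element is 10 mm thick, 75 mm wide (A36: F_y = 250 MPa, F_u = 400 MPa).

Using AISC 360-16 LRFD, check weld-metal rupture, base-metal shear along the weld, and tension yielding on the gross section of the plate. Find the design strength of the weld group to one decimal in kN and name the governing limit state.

168.8 kN (gross-section yield governs)

Weld metal: throat = 0.707×10 = 7.07 mm, L = 198 mm. φR_n = 0.75 × 0.6 × 480 × 7.07 × 198 = 302.4 kN.
Base metal shear (10 mm plate): yield φR_n = 1.0×0.6×250×10×198 = 297.0 kN; rupture φR_n = 0.75×0.6×400×10×198 = 356.4 kN; take 297.0 kN (yield).
Tension yield (gross): A_g = 75×10 = 750 mm². φR_n = 0.90 × 250 × 750 = 168.8 kN.
Governing: min(302.4, 297.0, 168.8) = 168.8 kN → gross-section yield.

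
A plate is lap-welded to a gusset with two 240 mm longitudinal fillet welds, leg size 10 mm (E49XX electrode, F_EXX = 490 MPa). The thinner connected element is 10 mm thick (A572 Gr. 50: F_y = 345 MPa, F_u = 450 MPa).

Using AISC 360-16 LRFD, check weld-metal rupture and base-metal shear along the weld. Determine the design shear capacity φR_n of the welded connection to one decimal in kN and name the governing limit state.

Weld metal: throat = 0.707×10 = 7.07 mm, L = 2×240 = 480 mm. φR_n = 0.75 × 0.6 × 490 × 7.07 × 480 = 748.3 kN.
Base metal shear (10 mm plate): yield φR_n = 1.0×0.6×345×10×480 = 993.6 kN; rupture φR_n = 0.75×0.6×450×10×480 = 972.0 kN; take 972.0 kN (rupture).
Governing: min(748.3, 972.0) = 748.3 kN → weld metal.

748.3 kN (weld metal governs)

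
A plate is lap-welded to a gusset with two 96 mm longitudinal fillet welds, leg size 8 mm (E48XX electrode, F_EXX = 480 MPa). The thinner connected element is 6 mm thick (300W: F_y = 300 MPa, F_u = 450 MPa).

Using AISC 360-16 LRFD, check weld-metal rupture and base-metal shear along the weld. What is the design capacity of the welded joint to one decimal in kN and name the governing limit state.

207.4 kN (base-metal shear governs)

Weld metal: throat = 0.707×8 = 5.656 mm, L = 2×96 = 192 mm. φR_n = 0.75 × 0.6 × 480 × 5.656 × 192 = 234.6 kN.
Base metal shear (6 mm plate): yield φR_n = 1.0×0.6×300×6×192 = 207.4 kN; rupture φR_n = 0.75×0.6×450×6×192 = 233.3 kN; take 207.4 kN (yield).
Governing: min(234.6, 207.4) = 207.4 kN → base-metal shear.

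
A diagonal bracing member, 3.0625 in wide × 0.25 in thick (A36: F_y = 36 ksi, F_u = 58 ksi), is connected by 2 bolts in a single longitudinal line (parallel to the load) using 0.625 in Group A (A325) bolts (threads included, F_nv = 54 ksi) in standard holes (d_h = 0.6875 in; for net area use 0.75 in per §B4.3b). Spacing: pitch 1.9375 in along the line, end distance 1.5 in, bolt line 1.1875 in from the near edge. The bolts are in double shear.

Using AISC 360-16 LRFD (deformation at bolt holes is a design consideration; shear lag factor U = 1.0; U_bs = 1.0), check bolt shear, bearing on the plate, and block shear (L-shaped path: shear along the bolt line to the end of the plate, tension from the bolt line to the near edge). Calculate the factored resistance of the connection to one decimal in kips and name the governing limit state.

Bolt shear: A_b = π(0.625)²/4 = 0.3068 in². φR_n = 0.75 × 54 × 0.3068 × 2 × 2 = 49.7 kips.
Bearing (0.25 in plate, F_u = 58 ksi): end bolts L_c = 1.5 − 0.6875/2 = 1.15625, R_n = min(1.2×1.15625×0.25×58, 2.4×0.625×0.25×58) = 20.119 kips/bolt; interior L_c = 1.9375 − 0.6875 = 1.25, R_n = 21.75 kips/bolt. φR_n = 0.75 × (1×20.119 + 1×21.75) = 31.4 kips.
Block shear: shear path 1×[1.5+1×1.9375] = 1×3.4375 in, A_gv = 0.85938, A_nv = 1×(3.4375 − 1.5×0.75)×0.25 = 0.57813 in²; tension to near edge: (1.1875 − 0.5×0.75)×0.25 = 0.20313 in². R_n = min(0.6×58×0.57813, 0.6×36×0.85938) + 1.0×58×0.20313 = min(20.119, 18.563) + 11.782 = 30.345 kips. φR_n = 0.75 × 30.345 = 22.8 kips.
Governing: min(49.7, 31.4, 22.8) = 22.8 kips → block shear.

22.8 kips (block shear governs)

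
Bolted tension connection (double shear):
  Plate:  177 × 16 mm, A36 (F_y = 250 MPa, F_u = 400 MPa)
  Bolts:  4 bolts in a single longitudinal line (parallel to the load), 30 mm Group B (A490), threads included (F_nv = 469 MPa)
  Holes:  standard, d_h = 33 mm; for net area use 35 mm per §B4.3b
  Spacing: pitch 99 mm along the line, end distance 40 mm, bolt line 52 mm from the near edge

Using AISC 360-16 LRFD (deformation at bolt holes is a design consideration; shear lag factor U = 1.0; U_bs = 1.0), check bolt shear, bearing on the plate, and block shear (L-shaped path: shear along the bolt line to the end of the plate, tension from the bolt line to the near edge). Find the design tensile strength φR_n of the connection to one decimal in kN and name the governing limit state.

772.2 kN (block shear governs)

Bolt shear: A_b = π(30)²/4 = 706.86 mm². φR_n = 0.75 × 469 × 706.86 × 4 × 2 = 1989.1 kN.
Bearing (16 mm plate, F_u = 400 MPa): end bolts L_c = 40 − 33/2 = 23.5, R_n = min(1.2×23.5×16×400, 2.4×30×16×400) = 180.48 kN/bolt; interior L_c = 99 − 33 = 66, R_n = 460.8 kN/bolt. φR_n = 0.75 × (1×180.48 + 3×460.8) = 1172.2 kN.
Block shear: shear path 1×[40+3×99] = 1×337 mm, A_gv = 5392, A_nv = 1×(337 − 3.5×35)×16 = 3432 mm²; tension to near edge: (52 − 0.5×35)×16 = 552 mm². R_n = min(0.6×400×3432, 0.6×250×5392) + 1.0×400×552 = min(823.68, 808.8) + 220.8 = 1029.6 kN. φR_n = 0.75 × 1029.6 = 772.2 kN.
Governing: min(1989.1, 1172.2, 772.2) = 772.2 kN → block shear.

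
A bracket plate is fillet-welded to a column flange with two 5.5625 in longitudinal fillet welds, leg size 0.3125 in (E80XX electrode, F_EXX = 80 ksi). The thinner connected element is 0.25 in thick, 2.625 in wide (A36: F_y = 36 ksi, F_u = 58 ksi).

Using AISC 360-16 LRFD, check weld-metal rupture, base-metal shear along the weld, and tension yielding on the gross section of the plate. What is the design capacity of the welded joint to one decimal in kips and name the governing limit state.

21.3 kips (gross-section yield governs)

Weld metal: throat = 0.707×0.3125 = 0.22094 in, L = 2×5.5625 = 11.125 in. φR_n = 0.75 × 0.6 × 80 × 0.22094 × 11.125 = 88.5 kips.
Base metal shear (0.25 in plate): yield φR_n = 1.0×0.6×36×0.25×11.125 = 60.1 kips; rupture φR_n = 0.75×0.6×58×0.25×11.125 = 72.6 kips; take 60.1 kips (yield).
Tension yield (gross): A_g = 2.625×0.25 = 0.65625 in². φR_n = 0.90 × 36 × 0.65625 = 21.3 kips.
Governing: min(88.5, 60.1, 21.3) = 21.3 kips → gross-section yield.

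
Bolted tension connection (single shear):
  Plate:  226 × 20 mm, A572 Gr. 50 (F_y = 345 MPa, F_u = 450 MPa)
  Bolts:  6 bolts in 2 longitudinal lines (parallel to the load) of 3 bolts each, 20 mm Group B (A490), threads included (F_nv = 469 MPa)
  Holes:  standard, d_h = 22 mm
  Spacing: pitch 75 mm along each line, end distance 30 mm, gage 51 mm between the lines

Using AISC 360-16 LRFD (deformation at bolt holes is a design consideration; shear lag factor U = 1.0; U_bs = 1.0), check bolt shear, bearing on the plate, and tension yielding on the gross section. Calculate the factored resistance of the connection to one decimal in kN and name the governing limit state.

Bolt shear: A_b = π(20)²/4 = 314.16 mm². φR_n = 0.75 × 469 × 314.16 × 6 × 1 = 663.0 kN.
Bearing (20 mm plate, F_u = 450 MPa): end bolts L_c = 30 − 22/2 = 19, R_n = min(1.2×19×20×450, 2.4×20×20×450) = 205.2 kN/bolt; interior L_c = 75 − 22 = 53, R_n = 432 kN/bolt. φR_n = 0.75 × (2×205.2 + 4×432) = 1603.8 kN.
Tension yield (gross): A_g = 226×20 = 4520 mm². φR_n = 0.90 × 345 × 4520 = 1403.5 kN.
Governing: min(663.0, 1603.8, 1403.5) = 663.0 kN → bolt shear.

663.0 kN (bolt shear governs)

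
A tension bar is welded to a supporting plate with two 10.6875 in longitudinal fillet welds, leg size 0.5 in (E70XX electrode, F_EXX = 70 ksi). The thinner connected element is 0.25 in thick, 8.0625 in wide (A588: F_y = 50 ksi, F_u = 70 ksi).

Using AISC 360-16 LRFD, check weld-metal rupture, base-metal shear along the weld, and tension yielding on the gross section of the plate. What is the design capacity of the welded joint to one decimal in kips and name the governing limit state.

90.7 kips (gross-section yield governs)

Weld metal: throat = 0.707×0.5 = 0.3535 in, L = 2×10.6875 = 21.375 in. φR_n = 0.75 × 0.6 × 70 × 0.3535 × 21.375 = 238.0 kips.
Base metal shear (0.25 in plate): yield φR_n = 1.0×0.6×50×0.25×21.375 = 160.3 kips; rupture φR_n = 0.75×0.6×70×0.25×21.375 = 168.3 kips; take 160.3 kips (yield).
Tension yield (gross): A_g = 8.0625×0.25 = 2.0156 in². φR_n = 0.90 × 50 × 2.0156 = 90.7 kips.
Governing: min(238.0, 160.3, 90.7) = 90.7 kips → gross-section yield.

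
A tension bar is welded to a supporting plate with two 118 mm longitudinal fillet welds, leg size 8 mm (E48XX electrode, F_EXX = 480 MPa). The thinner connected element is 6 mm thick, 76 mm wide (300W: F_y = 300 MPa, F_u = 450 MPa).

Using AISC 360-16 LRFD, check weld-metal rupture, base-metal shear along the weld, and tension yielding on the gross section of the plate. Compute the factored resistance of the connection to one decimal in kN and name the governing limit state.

Weld metal: throat = 0.707×8 = 5.656 mm, L = 2×118 = 236 mm. φR_n = 0.75 × 0.6 × 480 × 5.656 × 236 = 288.3 kN.
Base metal shear (6 mm plate): yield φR_n = 1.0×0.6×300×6×236 = 254.9 kN; rupture φR_n = 0.75×0.6×450×6×236 = 286.7 kN; take 254.9 kN (yield).
Tension yield (gross): A_g = 76×6 = 456 mm². φR_n = 0.90 × 300 × 456 = 123.1 kN.
Governing: min(288.3, 254.9, 123.1) = 123.1 kN → gross-section yield.

123.1 kN (gross-section yield governs)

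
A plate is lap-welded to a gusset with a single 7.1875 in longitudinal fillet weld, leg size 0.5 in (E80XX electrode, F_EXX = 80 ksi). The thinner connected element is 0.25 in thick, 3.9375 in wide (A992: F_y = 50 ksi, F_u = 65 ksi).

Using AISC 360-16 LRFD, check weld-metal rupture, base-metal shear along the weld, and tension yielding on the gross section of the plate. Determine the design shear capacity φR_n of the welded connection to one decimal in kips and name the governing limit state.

44.3 kips (gross-section yield governs)

Weld metal: throat = 0.707×0.5 = 0.3535 in, L = 7.1875 in. φR_n = 0.75 × 0.6 × 80 × 0.3535 × 7.1875 = 91.5 kips.
Base metal shear (0.25 in plate): yield φR_n = 1.0×0.6×50×0.25×7.1875 = 53.9 kips; rupture φR_n = 0.75×0.6×65×0.25×7.1875 = 52.6 kips; take 52.6 kips (rupture).
Tension yield (gross): A_g = 3.9375×0.25 = 0.98438 in². φR_n = 0.90 × 50 × 0.98438 = 44.3 kips.
Governing: min(91.5, 52.6, 44.3) = 44.3 kips → gross-section yield.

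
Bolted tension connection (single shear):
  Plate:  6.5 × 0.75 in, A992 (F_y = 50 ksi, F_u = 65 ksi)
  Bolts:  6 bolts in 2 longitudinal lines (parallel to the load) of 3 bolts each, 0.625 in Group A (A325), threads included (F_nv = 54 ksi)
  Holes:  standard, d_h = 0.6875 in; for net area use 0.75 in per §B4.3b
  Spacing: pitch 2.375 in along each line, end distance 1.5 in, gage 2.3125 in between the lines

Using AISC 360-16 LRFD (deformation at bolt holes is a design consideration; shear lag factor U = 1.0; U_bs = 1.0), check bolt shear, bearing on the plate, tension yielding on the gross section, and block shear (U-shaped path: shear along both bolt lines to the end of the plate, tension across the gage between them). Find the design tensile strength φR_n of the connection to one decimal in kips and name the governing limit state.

74.6 kips (bolt shear governs)

Bolt shear: A_b = π(0.625)²/4 = 0.3068 in². φR_n = 0.75 × 54 × 0.3068 × 6 × 1 = 74.6 kips.
Bearing (0.75 in plate, F_u = 65 ksi): end bolts L_c = 1.5 − 0.6875/2 = 1.15625, R_n = min(1.2×1.15625×0.75×65, 2.4×0.625×0.75×65) = 67.641 kips/bolt; interior L_c = 2.375 − 0.6875 = 1.6875, R_n = 73.125 kips/bolt. φR_n = 0.75 × (2×67.641 + 4×73.125) = 320.8 kips.
Tension yield (gross): A_g = 6.5×0.75 = 4.875 in². φR_n = 0.90 × 50 × 4.875 = 219.4 kips.
Block shear: shear path 2×[1.5+2×2.375] = 2×6.25 in, A_gv = 9.375, A_nv = 2×(6.25 − 2.5×0.75)×0.75 = 6.5625 in²; tension across gage: (2.3125 − 1×0.75)×0.75 = 1.1719 in². R_n = min(0.6×65×6.5625, 0.6×50×9.375) + 1.0×65×1.1719 = min(255.94, 281.25) + 76.174 = 332.11 kips. φR_n = 0.75 × 332.11 = 249.1 kips.
Governing: min(74.6, 320.8, 219.4, 249.1) = 74.6 kips → bolt shear.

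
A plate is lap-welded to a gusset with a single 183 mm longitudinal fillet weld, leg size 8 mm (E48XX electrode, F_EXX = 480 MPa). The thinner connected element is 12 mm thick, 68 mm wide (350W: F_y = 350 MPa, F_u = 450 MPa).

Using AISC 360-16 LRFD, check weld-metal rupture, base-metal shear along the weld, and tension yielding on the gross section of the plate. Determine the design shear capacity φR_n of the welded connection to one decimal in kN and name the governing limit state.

223.6 kN (weld metal governs)

Weld metal: throat = 0.707×8 = 5.656 mm, L = 183 mm. φR_n = 0.75 × 0.6 × 480 × 5.656 × 183 = 223.6 kN.
Base metal shear (12 mm plate): yield φR_n = 1.0×0.6×350×12×183 = 461.2 kN; rupture φR_n = 0.75×0.6×450×12×183 = 444.7 kN; take 444.7 kN (rupture).
Tension yield (gross): A_g = 68×12 = 816 mm². φR_n = 0.90 × 350 × 816 = 257.0 kN.
Governing: min(223.6, 444.7, 257.0) = 223.6 kN → weld metal.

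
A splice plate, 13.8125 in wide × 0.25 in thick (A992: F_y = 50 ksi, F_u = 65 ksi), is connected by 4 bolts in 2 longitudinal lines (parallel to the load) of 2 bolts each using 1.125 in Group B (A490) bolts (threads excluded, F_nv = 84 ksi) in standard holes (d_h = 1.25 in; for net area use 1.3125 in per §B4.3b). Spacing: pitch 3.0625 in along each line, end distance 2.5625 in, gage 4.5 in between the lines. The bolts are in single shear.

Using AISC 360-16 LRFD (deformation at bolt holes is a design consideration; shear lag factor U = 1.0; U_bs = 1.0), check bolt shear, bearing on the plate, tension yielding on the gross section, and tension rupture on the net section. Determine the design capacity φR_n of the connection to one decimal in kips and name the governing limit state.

Bolt shear: A_b = π(1.125)²/4 = 0.99402 in². φR_n = 0.75 × 84 × 0.99402 × 4 × 1 = 250.5 kips.
Bearing (0.25 in plate, F_u = 65 ksi): end bolts L_c = 2.5625 − 1.25/2 = 1.9375, R_n = min(1.2×1.9375×0.25×65, 2.4×1.125×0.25×65) = 37.781 kips/bolt; interior L_c = 3.0625 − 1.25 = 1.8125, R_n = 35.344 kips/bolt. φR_n = 0.75 × (2×37.781 + 2×35.344) = 109.7 kips.
Tension yield (gross): A_g = 13.8125×0.25 = 3.4531 in². φR_n = 0.90 × 50 × 3.4531 = 155.4 kips.
Tension rupture (net): A_n = (13.8125 − 2×1.3125)×0.25 = 2.7969 in² (U = 1.0, A_e = A_n). φR_n = 0.75 × 65 × 2.7969 = 136.3 kips.
Governing: min(250.5, 109.7, 155.4, 136.3) = 109.7 kips → bearing.

109.7 kips (bearing governs)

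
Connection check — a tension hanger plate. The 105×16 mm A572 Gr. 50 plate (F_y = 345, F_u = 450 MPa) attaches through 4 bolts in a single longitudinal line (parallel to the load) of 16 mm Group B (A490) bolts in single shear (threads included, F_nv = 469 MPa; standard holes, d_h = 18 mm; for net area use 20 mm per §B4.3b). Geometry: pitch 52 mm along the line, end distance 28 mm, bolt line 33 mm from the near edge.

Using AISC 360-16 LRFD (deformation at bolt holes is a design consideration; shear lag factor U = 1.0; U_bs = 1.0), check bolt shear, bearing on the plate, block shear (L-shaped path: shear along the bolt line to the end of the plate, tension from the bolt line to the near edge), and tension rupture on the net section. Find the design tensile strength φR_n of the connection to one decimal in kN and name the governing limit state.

Bolt shear: A_b = π(16)²/4 = 201.06 mm². φR_n = 0.75 × 469 × 201.06 × 4 × 1 = 282.9 kN.
Bearing (16 mm plate, F_u = 450 MPa): end bolts L_c = 28 − 18/2 = 19, R_n = min(1.2×19×16×450, 2.4×16×16×450) = 164.16 kN/bolt; interior L_c = 52 − 18 = 34, R_n = 276.48 kN/bolt. φR_n = 0.75 × (1×164.16 + 3×276.48) = 745.2 kN.
Block shear: shear path 1×[28+3×52] = 1×184 mm, A_gv = 2944, A_nv = 1×(184 − 3.5×20)×16 = 1824 mm²; tension to near edge: (33 − 0.5×20)×16 = 368 mm². R_n = min(0.6×450×1824, 0.6×345×2944) + 1.0×450×368 = min(492.48, 609.41) + 165.6 = 658.08 kN. φR_n = 0.75 × 658.08 = 493.6 kN.
Tension rupture (net): A_n = (105 − 1×20)×16 = 1360 mm² (U = 1.0, A_e = A_n). φR_n = 0.75 × 450 × 1360 = 459.0 kN.
Governing: min(282.9, 745.2, 493.6, 459.0) = 282.9 kN → bolt shear.

282.9 kN (bolt shear governs)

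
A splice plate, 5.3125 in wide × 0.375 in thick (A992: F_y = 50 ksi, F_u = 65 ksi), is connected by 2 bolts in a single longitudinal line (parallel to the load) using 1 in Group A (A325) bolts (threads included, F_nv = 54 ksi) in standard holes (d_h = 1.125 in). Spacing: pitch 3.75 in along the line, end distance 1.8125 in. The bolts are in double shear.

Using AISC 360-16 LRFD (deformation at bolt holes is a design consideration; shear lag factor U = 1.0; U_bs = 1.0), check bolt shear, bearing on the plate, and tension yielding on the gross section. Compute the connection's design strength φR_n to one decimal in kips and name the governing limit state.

Bolt shear: A_b = π(1)²/4 = 0.7854 in². φR_n = 0.75 × 54 × 0.7854 × 2 × 2 = 127.2 kips.
Bearing (0.375 in plate, F_u = 65 ksi): end bolts L_c = 1.8125 − 1.125/2 = 1.25, R_n = min(1.2×1.25×0.375×65, 2.4×1×0.375×65) = 36.563 kips/bolt; interior L_c = 3.75 − 1.125 = 2.625, R_n = 58.5 kips/bolt. φR_n = 0.75 × (1×36.563 + 1×58.5) = 71.3 kips.
Tension yield (gross): A_g = 5.3125×0.375 = 1.9922 in². φR_n = 0.90 × 50 × 1.9922 = 89.6 kips.
Governing: min(127.2, 71.3, 89.6) = 71.3 kips → bearing.

71.3 kips (bearing governs)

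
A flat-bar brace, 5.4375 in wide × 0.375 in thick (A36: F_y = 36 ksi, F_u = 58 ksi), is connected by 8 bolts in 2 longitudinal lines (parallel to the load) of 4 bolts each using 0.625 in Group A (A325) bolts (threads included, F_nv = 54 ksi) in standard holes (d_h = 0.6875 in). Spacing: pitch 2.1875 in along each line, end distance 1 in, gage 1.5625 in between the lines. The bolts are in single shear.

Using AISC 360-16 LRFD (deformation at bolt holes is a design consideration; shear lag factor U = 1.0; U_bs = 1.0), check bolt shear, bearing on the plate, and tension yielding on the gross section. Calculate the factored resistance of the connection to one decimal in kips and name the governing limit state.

66.1 kips (gross-section yield governs)

Bolt shear: A_b = π(0.625)²/4 = 0.3068 in². φR_n = 0.75 × 54 × 0.3068 × 8 × 1 = 99.4 kips.
Bearing (0.375 in plate, F_u = 58 ksi): end bolts L_c = 1 − 0.6875/2 = 0.65625, R_n = min(1.2×0.65625×0.375×58, 2.4×0.625×0.375×58) = 17.128 kips/bolt; interior L_c = 2.1875 − 0.6875 = 1.5, R_n = 32.625 kips/bolt. φR_n = 0.75 × (2×17.128 + 6×32.625) = 172.5 kips.
Tension yield (gross): A_g = 5.4375×0.375 = 2.0391 in². φR_n = 0.90 × 36 × 2.0391 = 66.1 kips.
Governing: min(99.4, 172.5, 66.1) = 66.1 kips → gross-section yield.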